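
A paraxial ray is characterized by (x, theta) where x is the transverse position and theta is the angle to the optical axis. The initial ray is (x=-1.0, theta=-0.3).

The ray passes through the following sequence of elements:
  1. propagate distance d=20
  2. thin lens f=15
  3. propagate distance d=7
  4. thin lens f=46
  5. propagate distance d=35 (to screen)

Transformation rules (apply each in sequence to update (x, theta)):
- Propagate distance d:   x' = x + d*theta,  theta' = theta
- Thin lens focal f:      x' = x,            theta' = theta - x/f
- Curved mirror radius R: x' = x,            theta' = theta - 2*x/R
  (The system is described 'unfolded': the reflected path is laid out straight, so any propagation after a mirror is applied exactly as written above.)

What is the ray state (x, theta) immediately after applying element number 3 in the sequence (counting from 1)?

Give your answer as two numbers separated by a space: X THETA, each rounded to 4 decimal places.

Initial: x=-1.0000 theta=-0.3000
After 1 (propagate distance d=20): x=-7.0000 theta=-0.3000
After 2 (thin lens f=15): x=-7.0000 theta=1/6 (≈0.1667)
After 3 (propagate distance d=7): x=-35/6 (≈-5.8333) theta=1/6 (≈0.1667)
Rounded to 4 decimal places: x = -5.8333, theta = 0.1667

Answer: -5.8333 0.1667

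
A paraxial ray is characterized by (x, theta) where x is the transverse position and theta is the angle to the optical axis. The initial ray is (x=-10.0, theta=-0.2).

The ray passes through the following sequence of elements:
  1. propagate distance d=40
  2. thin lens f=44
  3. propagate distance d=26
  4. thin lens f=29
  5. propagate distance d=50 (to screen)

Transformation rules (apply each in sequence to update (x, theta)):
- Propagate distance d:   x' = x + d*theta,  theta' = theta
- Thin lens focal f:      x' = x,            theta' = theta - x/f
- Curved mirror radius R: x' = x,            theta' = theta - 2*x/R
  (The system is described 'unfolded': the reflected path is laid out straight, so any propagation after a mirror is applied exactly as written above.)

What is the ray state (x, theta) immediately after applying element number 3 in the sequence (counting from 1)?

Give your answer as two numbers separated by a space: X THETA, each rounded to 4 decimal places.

Initial: x=-10.0000 theta=-0.2000
After 1 (propagate distance d=40): x=-18.0000 theta=-0.2000
After 2 (thin lens f=44): x=-18.0000 theta=23/110 (≈0.2091)
After 3 (propagate distance d=26): x=-691/55 (≈-12.5636) theta=23/110 (≈0.2091)
Rounded to 4 decimal places: x = -12.5636, theta = 0.2091

Answer: -12.5636 0.2091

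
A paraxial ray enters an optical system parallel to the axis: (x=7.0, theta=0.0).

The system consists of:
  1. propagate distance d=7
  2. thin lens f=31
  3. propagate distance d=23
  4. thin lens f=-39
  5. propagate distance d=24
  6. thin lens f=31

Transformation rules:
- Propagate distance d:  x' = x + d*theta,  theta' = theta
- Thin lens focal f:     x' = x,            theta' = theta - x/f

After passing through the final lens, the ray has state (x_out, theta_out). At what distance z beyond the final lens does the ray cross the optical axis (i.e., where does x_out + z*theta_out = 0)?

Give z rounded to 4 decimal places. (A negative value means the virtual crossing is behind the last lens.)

Initial: x=7.0000 theta=0.0000
After 1 (propagate distance d=7): x=7.0000 theta=0.0000
After 2 (thin lens f=31): x=7.0000 theta=-7/31 (≈-0.2258)
After 3 (propagate distance d=23): x=56/31 (≈1.8065) theta=-7/31 (≈-0.2258)
After 4 (thin lens f=-39): x=56/31 (≈1.8065) theta=-7/39 (≈-0.1795)
After 5 (propagate distance d=24): x=-1008/403 (≈-2.5012) theta=-7/39 (≈-0.1795)
After 6 (thin lens f=31): x=-1008/403 (≈-2.5012) theta=-3703/37479 (≈-0.0988)
z_focus = -x_out/theta_out = -(-1008/403)/(-3703/37479) = -13392/529 ≈ -25.3157
Rounded to 4 decimal places: z = -25.3157

Answer: -25.3157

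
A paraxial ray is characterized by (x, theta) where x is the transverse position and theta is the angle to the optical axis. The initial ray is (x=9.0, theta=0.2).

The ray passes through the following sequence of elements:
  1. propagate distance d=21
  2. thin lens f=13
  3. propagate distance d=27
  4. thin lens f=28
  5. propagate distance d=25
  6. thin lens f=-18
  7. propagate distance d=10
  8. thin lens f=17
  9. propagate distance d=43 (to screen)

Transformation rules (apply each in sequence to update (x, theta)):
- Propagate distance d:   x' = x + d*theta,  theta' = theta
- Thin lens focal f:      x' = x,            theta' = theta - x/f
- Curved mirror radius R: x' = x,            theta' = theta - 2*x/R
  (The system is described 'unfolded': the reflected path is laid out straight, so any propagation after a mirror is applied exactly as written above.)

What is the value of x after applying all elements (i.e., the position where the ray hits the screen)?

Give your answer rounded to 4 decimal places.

Answer: -14.0773

Derivation:
Initial: x=9.0000 theta=0.2000
After 1 (propagate distance d=21): x=13.2000 theta=0.2000
After 2 (thin lens f=13): x=13.2000 theta=-53/65 (≈-0.8154)
After 3 (propagate distance d=27): x=-573/65 (≈-8.8154) theta=-53/65 (≈-0.8154)
After 4 (thin lens f=28): x=-573/65 (≈-8.8154) theta=-911/1820 (≈-0.5005)
After 5 (propagate distance d=25): x=-38819/1820 (≈-21.3291) theta=-911/1820 (≈-0.5005)
After 6 (thin lens f=-18): x=-38819/1820 (≈-21.3291) theta=-55217/32760 (≈-1.6855)
After 7 (propagate distance d=10): x=-12028/315 (≈-38.1841) theta=-55217/32760 (≈-1.6855)
After 8 (thin lens f=17): x=-12028/315 (≈-38.1841) theta=312223/556920 (≈0.5606)
After 9 (propagate distance d=43 (to screen)): x=-522661/37128 (≈-14.0773) theta=312223/556920 (≈0.5606)
Rounded to 4 decimal places: x = -14.0773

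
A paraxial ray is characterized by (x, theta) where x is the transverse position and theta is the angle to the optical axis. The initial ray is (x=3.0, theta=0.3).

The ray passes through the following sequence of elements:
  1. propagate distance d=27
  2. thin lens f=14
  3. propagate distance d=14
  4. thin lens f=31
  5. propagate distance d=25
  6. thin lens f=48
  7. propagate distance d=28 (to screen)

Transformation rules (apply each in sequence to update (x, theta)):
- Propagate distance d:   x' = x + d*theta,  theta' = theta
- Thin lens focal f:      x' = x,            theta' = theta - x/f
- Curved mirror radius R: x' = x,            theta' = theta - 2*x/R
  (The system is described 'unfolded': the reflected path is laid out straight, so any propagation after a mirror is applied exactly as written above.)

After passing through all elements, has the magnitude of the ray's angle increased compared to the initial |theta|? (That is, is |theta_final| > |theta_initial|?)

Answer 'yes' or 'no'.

Initial: x=3.0000 theta=0.3000
After 1 (propagate distance d=27): x=11.1000 theta=0.3000
After 2 (thin lens f=14): x=11.1000 theta=-69/140 (≈-0.4929)
After 3 (propagate distance d=14): x=4.2000 theta=-69/140 (≈-0.4929)
After 4 (thin lens f=31): x=4.2000 theta=-2727/4340 (≈-0.6283)
After 5 (propagate distance d=25): x=-49947/4340 (≈-11.5085) theta=-2727/4340 (≈-0.6283)
After 6 (thin lens f=48): x=-49947/4340 (≈-11.5085) theta=-26983/69440 (≈-0.3886)
After 7 (propagate distance d=28 (to screen)): x=-388669/17360 (≈-22.3888) theta=-26983/69440 (≈-0.3886)
|theta_initial|=0.3000 |theta_final|=26983/69440 (≈0.3886) -> increased

Answer: yes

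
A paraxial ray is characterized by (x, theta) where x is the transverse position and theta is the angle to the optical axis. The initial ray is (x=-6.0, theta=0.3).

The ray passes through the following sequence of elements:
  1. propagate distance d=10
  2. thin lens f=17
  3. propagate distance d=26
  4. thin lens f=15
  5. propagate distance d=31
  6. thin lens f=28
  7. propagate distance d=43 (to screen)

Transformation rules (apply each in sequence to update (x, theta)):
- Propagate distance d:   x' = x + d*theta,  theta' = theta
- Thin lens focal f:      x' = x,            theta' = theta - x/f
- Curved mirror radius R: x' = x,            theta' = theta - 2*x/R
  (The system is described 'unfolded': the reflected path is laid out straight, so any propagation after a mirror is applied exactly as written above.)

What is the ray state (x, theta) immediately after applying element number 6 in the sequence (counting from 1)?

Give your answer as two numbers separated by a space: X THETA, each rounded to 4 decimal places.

Answer: 4.7565 -0.3193

Derivation:
Initial: x=-6.0000 theta=0.3000
After 1 (propagate distance d=10): x=-3.0000 theta=0.3000
After 2 (thin lens f=17): x=-3.0000 theta=81/170 (≈0.4765)
After 3 (propagate distance d=26): x=798/85 (≈9.3882) theta=81/170 (≈0.4765)
After 4 (thin lens f=15): x=798/85 (≈9.3882) theta=-127/850 (≈-0.1494)
After 5 (propagate distance d=31): x=4043/850 (≈4.7565) theta=-127/850 (≈-0.1494)
After 6 (thin lens f=28): x=4043/850 (≈4.7565) theta=-447/1400 (≈-0.3193)
Rounded to 4 decimal places: x = 4.7565, theta = -0.3193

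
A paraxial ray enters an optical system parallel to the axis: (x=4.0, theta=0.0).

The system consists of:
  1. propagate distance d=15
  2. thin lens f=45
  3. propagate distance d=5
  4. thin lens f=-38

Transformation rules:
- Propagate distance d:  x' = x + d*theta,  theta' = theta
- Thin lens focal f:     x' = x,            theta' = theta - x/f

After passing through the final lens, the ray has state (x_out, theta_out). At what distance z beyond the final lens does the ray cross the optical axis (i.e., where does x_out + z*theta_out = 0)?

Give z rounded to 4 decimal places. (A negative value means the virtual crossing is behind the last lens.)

Initial: x=4.0000 theta=0.0000
After 1 (propagate distance d=15): x=4.0000 theta=0.0000
After 2 (thin lens f=45): x=4.0000 theta=-4/45 (≈-0.0889)
After 3 (propagate distance d=5): x=32/9 (≈3.5556) theta=-4/45 (≈-0.0889)
After 4 (thin lens f=-38): x=32/9 (≈3.5556) theta=4/855 (≈0.0047)
z_focus = -x_out/theta_out = -(32/9)/(4/855) = -760.0000
Rounded to 4 decimal places: z = -760.0000

Answer: -760.0000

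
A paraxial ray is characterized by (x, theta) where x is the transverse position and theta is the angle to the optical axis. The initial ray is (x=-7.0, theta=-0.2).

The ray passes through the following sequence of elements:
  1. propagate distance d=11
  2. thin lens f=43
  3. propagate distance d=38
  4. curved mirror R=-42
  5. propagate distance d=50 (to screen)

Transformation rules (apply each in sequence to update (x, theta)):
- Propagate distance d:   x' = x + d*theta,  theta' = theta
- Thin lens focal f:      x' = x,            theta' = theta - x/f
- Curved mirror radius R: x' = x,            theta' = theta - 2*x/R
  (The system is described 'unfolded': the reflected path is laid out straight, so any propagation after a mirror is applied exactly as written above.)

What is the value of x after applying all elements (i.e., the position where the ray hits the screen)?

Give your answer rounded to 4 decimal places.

Answer: -28.6144

Derivation:
Initial: x=-7.0000 theta=-0.2000
After 1 (propagate distance d=11): x=-9.2000 theta=-0.2000
After 2 (thin lens f=43): x=-9.2000 theta=3/215 (≈0.0140)
After 3 (propagate distance d=38): x=-1864/215 (≈-8.6698) theta=3/215 (≈0.0140)
After 4 (curved mirror R=-42): x=-1864/215 (≈-8.6698) theta=-1801/4515 (≈-0.3989)
After 5 (propagate distance d=50 (to screen)): x=-129194/4515 (≈-28.6144) theta=-1801/4515 (≈-0.3989)
Rounded to 4 decimal places: x = -28.6144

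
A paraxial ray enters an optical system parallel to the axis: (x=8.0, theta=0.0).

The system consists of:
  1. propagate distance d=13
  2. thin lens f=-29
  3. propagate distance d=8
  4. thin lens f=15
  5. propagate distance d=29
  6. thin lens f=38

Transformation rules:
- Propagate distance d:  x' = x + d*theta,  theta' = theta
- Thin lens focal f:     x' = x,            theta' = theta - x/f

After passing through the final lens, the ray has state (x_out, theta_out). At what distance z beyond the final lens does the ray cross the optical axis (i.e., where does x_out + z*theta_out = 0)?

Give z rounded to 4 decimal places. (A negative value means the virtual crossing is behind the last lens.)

Initial: x=8.0000 theta=0.0000
After 1 (propagate distance d=13): x=8.0000 theta=0.0000
After 2 (thin lens f=-29): x=8.0000 theta=8/29 (≈0.2759)
After 3 (propagate distance d=8): x=296/29 (≈10.2069) theta=8/29 (≈0.2759)
After 4 (thin lens f=15): x=296/29 (≈10.2069) theta=-176/435 (≈-0.4046)
After 5 (propagate distance d=29): x=-664/435 (≈-1.5264) theta=-176/435 (≈-0.4046)
After 6 (thin lens f=38): x=-664/435 (≈-1.5264) theta=-1004/2755 (≈-0.3644)
z_focus = -x_out/theta_out = -(-664/435)/(-1004/2755) = -3154/753 ≈ -4.1886
Rounded to 4 decimal places: z = -4.1886

Answer: -4.1886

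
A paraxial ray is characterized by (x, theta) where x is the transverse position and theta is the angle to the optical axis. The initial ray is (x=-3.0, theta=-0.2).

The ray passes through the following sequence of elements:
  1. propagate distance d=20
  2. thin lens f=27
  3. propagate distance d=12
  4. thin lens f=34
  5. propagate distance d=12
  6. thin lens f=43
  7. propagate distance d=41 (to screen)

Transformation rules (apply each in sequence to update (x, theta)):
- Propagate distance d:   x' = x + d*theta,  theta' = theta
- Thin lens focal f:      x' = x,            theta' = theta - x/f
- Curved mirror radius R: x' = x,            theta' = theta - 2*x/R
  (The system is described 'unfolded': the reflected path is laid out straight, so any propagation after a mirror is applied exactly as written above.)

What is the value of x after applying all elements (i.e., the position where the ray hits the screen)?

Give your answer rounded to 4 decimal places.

Initial: x=-3.0000 theta=-0.2000
After 1 (propagate distance d=20): x=-7.0000 theta=-0.2000
After 2 (thin lens f=27): x=-7.0000 theta=8/135 (≈0.0593)
After 3 (propagate distance d=12): x=-283/45 (≈-6.2889) theta=8/135 (≈0.0593)
After 4 (thin lens f=34): x=-283/45 (≈-6.2889) theta=1121/4590 (≈0.2442)
After 5 (propagate distance d=12): x=-2569/765 (≈-3.3582) theta=1121/4590 (≈0.2442)
After 6 (thin lens f=43): x=-2569/765 (≈-3.3582) theta=63617/197370 (≈0.3223)
After 7 (propagate distance d=41 (to screen)): x=389099/39474 (≈9.8571) theta=63617/197370 (≈0.3223)
Rounded to 4 decimal places: x = 9.8571

Answer: 9.8571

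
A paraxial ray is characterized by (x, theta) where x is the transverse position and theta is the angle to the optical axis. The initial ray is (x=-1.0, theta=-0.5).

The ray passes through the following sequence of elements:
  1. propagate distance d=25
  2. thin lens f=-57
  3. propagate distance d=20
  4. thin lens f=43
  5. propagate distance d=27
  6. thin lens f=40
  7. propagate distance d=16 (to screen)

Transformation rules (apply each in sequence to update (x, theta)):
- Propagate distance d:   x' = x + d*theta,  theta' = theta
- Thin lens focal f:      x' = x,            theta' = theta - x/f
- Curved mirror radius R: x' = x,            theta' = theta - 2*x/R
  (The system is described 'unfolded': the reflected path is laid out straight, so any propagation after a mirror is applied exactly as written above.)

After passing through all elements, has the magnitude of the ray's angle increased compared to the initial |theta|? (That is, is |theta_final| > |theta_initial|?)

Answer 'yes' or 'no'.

Answer: yes

Derivation:
Initial: x=-1.0000 theta=-0.5000
After 1 (propagate distance d=25): x=-13.5000 theta=-0.5000
After 2 (thin lens f=-57): x=-13.5000 theta=-14/19 (≈-0.7368)
After 3 (propagate distance d=20): x=-1073/38 (≈-28.2368) theta=-14/19 (≈-0.7368)
After 4 (thin lens f=43): x=-1073/38 (≈-28.2368) theta=-131/1634 (≈-0.0802)
After 5 (propagate distance d=27): x=-24838/817 (≈-30.4015) theta=-131/1634 (≈-0.0802)
After 6 (thin lens f=40): x=-24838/817 (≈-30.4015) theta=11109/16340 (≈0.6799)
After 7 (propagate distance d=16 (to screen)): x=-79754/4085 (≈-19.5236) theta=11109/16340 (≈0.6799)
|theta_initial|=0.5000 |theta_final|=11109/16340 (≈0.6799) -> increased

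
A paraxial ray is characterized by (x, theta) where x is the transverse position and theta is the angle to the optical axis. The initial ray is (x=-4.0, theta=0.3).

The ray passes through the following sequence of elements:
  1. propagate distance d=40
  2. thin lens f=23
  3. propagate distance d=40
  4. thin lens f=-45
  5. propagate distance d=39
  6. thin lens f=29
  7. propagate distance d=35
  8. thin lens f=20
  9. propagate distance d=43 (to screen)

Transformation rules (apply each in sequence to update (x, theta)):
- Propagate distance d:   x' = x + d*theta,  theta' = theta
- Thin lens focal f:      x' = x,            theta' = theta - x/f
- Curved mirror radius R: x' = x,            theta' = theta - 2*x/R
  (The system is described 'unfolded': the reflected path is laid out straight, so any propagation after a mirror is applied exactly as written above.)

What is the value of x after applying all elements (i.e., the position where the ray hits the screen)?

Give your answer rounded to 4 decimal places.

Initial: x=-4.0000 theta=0.3000
After 1 (propagate distance d=40): x=8.0000 theta=0.3000
After 2 (thin lens f=23): x=8.0000 theta=-11/230 (≈-0.0478)
After 3 (propagate distance d=40): x=140/23 (≈6.0870) theta=-11/230 (≈-0.0478)
After 4 (thin lens f=-45): x=140/23 (≈6.0870) theta=181/2070 (≈0.0874)
After 5 (propagate distance d=39): x=6553/690 (≈9.4971) theta=181/2070 (≈0.0874)
After 6 (thin lens f=29): x=6553/690 (≈9.4971) theta=-1441/6003 (≈-0.2400)
After 7 (propagate distance d=35): x=65761/60030 (≈1.0955) theta=-1441/6003 (≈-0.2400)
After 8 (thin lens f=20): x=65761/60030 (≈1.0955) theta=-39329/133400 (≈-0.2948)
After 9 (propagate distance d=43 (to screen)): x=-13905103/1200600 (≈-11.5818) theta=-39329/133400 (≈-0.2948)
Rounded to 4 decimal places: x = -11.5818

Answer: -11.5818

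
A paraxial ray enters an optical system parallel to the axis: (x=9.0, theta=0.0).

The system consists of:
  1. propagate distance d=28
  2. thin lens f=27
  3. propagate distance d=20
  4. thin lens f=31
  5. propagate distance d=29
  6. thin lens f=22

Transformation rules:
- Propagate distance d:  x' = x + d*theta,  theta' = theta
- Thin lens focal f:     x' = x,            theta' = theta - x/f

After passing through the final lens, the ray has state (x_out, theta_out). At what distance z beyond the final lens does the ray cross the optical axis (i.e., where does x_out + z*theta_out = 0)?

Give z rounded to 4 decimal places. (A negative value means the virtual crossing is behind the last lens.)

Initial: x=9.0000 theta=0.0000
After 1 (propagate distance d=28): x=9.0000 theta=0.0000
After 2 (thin lens f=27): x=9.0000 theta=-1/3 (≈-0.3333)
After 3 (propagate distance d=20): x=7/3 (≈2.3333) theta=-1/3 (≈-0.3333)
After 4 (thin lens f=31): x=7/3 (≈2.3333) theta=-38/93 (≈-0.4086)
After 5 (propagate distance d=29): x=-295/31 (≈-9.5161) theta=-38/93 (≈-0.4086)
After 6 (thin lens f=22): x=-295/31 (≈-9.5161) theta=49/2046 (≈0.0239)
z_focus = -x_out/theta_out = -(-295/31)/(49/2046) = 19470/49 ≈ 397.3469
Rounded to 4 decimal places: z = 397.3469

Answer: 397.3469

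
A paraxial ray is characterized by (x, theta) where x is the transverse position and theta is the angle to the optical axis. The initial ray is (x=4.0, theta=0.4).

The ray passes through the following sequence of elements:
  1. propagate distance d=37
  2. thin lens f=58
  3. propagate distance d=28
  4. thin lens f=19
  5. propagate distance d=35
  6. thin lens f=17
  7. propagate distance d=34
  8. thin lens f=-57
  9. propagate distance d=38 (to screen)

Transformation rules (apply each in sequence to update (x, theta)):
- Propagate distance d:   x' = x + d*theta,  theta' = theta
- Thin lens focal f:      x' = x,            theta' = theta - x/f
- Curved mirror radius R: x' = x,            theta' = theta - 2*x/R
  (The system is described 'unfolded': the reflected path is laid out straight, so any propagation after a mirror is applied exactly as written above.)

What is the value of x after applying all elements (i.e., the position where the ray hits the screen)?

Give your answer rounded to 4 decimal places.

Answer: -38.6785

Derivation:
Initial: x=4.0000 theta=0.4000
After 1 (propagate distance d=37): x=18.8000 theta=0.4000
After 2 (thin lens f=58): x=18.8000 theta=11/145 (≈0.0759)
After 3 (propagate distance d=28): x=3034/145 (≈20.9241) theta=11/145 (≈0.0759)
After 4 (thin lens f=19): x=3034/145 (≈20.9241) theta=-565/551 (≈-1.0254)
After 5 (propagate distance d=35): x=-41229/2755 (≈-14.9652) theta=-565/551 (≈-1.0254)
After 6 (thin lens f=17): x=-41229/2755 (≈-14.9652) theta=-6796/46835 (≈-0.1451)
After 7 (propagate distance d=34): x=-54821/2755 (≈-19.8987) theta=-6796/46835 (≈-0.1451)
After 8 (thin lens f=-57): x=-54821/2755 (≈-19.8987) theta=-1319329/2669595 (≈-0.4942)
After 9 (propagate distance d=38 (to screen)): x=-5434529/140505 (≈-38.6785) theta=-1319329/2669595 (≈-0.4942)
Rounded to 4 decimal places: x = -38.6785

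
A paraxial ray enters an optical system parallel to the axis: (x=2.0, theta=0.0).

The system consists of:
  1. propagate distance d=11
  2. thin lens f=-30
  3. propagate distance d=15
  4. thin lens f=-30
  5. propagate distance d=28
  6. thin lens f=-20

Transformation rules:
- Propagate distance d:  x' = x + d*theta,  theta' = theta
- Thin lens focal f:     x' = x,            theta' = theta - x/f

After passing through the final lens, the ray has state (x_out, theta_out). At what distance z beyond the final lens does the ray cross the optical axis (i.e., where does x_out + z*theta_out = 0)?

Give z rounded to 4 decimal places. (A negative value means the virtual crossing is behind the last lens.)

Initial: x=2.0000 theta=0.0000
After 1 (propagate distance d=11): x=2.0000 theta=0.0000
After 2 (thin lens f=-30): x=2.0000 theta=1/15 (≈0.0667)
After 3 (propagate distance d=15): x=3.0000 theta=1/15 (≈0.0667)
After 4 (thin lens f=-30): x=3.0000 theta=1/6 (≈0.1667)
After 5 (propagate distance d=28): x=23/3 (≈7.6667) theta=1/6 (≈0.1667)
After 6 (thin lens f=-20): x=23/3 (≈7.6667) theta=0.5500
z_focus = -x_out/theta_out = -(23/3)/(0.5500) = -460/33 ≈ -13.9394
Rounded to 4 decimal places: z = -13.9394

Answer: -13.9394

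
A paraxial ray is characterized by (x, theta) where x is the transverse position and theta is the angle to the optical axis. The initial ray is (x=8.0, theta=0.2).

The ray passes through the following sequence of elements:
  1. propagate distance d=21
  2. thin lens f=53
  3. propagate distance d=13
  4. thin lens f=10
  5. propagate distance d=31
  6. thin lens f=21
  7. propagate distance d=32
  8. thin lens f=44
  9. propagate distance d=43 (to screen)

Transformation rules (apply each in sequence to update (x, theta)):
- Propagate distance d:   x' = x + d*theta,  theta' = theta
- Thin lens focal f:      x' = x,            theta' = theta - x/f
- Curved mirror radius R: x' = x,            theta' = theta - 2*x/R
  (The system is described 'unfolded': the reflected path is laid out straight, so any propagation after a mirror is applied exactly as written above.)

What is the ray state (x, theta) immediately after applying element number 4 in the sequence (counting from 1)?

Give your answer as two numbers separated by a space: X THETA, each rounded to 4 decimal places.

Answer: 11.8075 -1.2109

Derivation:
Initial: x=8.0000 theta=0.2000
After 1 (propagate distance d=21): x=12.2000 theta=0.2000
After 2 (thin lens f=53): x=12.2000 theta=-8/265 (≈-0.0302)
After 3 (propagate distance d=13): x=3129/265 (≈11.8075) theta=-8/265 (≈-0.0302)
After 4 (thin lens f=10): x=3129/265 (≈11.8075) theta=-3209/2650 (≈-1.2109)
Rounded to 4 decimal places: x = 11.8075, theta = -1.2109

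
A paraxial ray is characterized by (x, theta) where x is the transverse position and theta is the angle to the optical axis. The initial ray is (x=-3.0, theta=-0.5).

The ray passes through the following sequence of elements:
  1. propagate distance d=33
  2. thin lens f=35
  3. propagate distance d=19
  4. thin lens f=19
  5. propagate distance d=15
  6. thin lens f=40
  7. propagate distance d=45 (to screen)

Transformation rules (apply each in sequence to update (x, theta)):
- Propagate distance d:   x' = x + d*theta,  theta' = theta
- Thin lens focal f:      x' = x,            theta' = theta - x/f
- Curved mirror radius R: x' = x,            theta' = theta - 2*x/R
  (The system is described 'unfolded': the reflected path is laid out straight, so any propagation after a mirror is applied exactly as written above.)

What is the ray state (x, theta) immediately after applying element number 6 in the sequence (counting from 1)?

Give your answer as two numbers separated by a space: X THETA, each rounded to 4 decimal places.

Initial: x=-3.0000 theta=-0.5000
After 1 (propagate distance d=33): x=-19.5000 theta=-0.5000
After 2 (thin lens f=35): x=-19.5000 theta=2/35 (≈0.0571)
After 3 (propagate distance d=19): x=-1289/70 (≈-18.4143) theta=2/35 (≈0.0571)
After 4 (thin lens f=19): x=-1289/70 (≈-18.4143) theta=39/38 (≈1.0263)
After 5 (propagate distance d=15): x=-2008/665 (≈-3.0195) theta=39/38 (≈1.0263)
After 6 (thin lens f=40): x=-2008/665 (≈-3.0195) theta=7327/6650 (≈1.1018)
Rounded to 4 decimal places: x = -3.0195, theta = 1.1018

Answer: -3.0195 1.1018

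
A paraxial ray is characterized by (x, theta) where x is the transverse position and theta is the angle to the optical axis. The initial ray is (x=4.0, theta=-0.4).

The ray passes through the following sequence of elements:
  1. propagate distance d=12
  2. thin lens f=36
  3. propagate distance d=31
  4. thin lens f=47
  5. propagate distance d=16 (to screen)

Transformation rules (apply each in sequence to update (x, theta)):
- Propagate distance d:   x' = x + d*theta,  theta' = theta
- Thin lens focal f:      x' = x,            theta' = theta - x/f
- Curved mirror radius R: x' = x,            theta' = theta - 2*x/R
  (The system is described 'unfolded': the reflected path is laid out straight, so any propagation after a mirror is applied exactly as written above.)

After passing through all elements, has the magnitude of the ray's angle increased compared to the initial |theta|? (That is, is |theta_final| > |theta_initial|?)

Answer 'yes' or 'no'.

Initial: x=4.0000 theta=-0.4000
After 1 (propagate distance d=12): x=-0.8000 theta=-0.4000
After 2 (thin lens f=36): x=-0.8000 theta=-17/45 (≈-0.3778)
After 3 (propagate distance d=31): x=-563/45 (≈-12.5111) theta=-17/45 (≈-0.3778)
After 4 (thin lens f=47): x=-563/45 (≈-12.5111) theta=-236/2115 (≈-0.1116)
After 5 (propagate distance d=16 (to screen)): x=-10079/705 (≈-14.2965) theta=-236/2115 (≈-0.1116)
|theta_initial|=0.4000 |theta_final|=236/2115 (≈0.1116) -> not increased

Answer: no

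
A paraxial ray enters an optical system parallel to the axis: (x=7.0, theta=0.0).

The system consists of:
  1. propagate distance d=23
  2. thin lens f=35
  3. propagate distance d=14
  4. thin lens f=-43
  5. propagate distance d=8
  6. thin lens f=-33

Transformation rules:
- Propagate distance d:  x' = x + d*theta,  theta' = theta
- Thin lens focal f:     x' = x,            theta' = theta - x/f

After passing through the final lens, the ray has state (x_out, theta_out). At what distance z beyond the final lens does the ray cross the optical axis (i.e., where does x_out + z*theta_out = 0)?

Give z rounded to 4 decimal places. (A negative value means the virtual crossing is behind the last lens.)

Answer: -23991.0000

Derivation:
Initial: x=7.0000 theta=0.0000
After 1 (propagate distance d=23): x=7.0000 theta=0.0000
After 2 (thin lens f=35): x=7.0000 theta=-0.2000
After 3 (propagate distance d=14): x=4.2000 theta=-0.2000
After 4 (thin lens f=-43): x=4.2000 theta=-22/215 (≈-0.1023)
After 5 (propagate distance d=8): x=727/215 (≈3.3814) theta=-22/215 (≈-0.1023)
After 6 (thin lens f=-33): x=727/215 (≈3.3814) theta=1/7095 (≈0.0001)
z_focus = -x_out/theta_out = -(727/215)/(1/7095) = -23991.0000
Rounded to 4 decimal places: z = -23991.0000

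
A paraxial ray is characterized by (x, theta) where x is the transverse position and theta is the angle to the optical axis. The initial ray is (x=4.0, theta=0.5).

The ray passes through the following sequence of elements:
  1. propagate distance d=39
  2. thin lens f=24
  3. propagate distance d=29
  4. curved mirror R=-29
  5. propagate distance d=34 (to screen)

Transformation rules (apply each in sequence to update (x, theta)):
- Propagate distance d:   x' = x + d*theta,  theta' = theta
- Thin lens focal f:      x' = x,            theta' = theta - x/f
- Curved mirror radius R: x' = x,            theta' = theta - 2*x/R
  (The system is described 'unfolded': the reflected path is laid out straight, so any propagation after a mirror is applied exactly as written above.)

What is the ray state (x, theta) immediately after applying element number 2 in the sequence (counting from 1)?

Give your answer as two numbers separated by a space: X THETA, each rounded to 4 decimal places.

Initial: x=4.0000 theta=0.5000
After 1 (propagate distance d=39): x=23.5000 theta=0.5000
After 2 (thin lens f=24): x=23.5000 theta=-23/48 (≈-0.4792)
Rounded to 4 decimal places: x = 23.5000, theta = -0.4792

Answer: 23.5000 -0.4792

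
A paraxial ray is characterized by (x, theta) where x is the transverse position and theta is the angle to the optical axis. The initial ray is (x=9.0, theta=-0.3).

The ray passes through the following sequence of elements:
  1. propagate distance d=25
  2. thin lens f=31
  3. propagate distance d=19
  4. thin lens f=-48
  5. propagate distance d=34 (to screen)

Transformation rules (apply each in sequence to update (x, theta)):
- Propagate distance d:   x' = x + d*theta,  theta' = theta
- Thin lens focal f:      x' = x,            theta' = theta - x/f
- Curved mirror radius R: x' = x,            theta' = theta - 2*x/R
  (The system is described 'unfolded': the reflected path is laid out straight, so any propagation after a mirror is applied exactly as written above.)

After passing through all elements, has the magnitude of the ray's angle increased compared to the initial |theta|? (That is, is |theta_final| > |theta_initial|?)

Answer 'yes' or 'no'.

Answer: yes

Derivation:
Initial: x=9.0000 theta=-0.3000
After 1 (propagate distance d=25): x=1.5000 theta=-0.3000
After 2 (thin lens f=31): x=1.5000 theta=-54/155 (≈-0.3484)
After 3 (propagate distance d=19): x=-1587/310 (≈-5.1194) theta=-54/155 (≈-0.3484)
After 4 (thin lens f=-48): x=-1587/310 (≈-5.1194) theta=-2257/4960 (≈-0.4550)
After 5 (propagate distance d=34 (to screen)): x=-10213/496 (≈-20.5907) theta=-2257/4960 (≈-0.4550)
|theta_initial|=0.3000 |theta_final|=2257/4960 (≈0.4550) -> increased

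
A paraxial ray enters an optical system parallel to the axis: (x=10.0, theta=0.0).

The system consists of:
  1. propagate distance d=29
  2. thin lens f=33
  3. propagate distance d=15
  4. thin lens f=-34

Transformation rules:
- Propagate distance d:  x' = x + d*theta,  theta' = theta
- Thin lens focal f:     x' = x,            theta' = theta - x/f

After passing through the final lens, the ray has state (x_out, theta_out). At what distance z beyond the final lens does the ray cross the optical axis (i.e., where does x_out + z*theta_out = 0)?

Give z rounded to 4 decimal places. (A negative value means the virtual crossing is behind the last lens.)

Initial: x=10.0000 theta=0.0000
After 1 (propagate distance d=29): x=10.0000 theta=0.0000
After 2 (thin lens f=33): x=10.0000 theta=-10/33 (≈-0.3030)
After 3 (propagate distance d=15): x=60/11 (≈5.4545) theta=-10/33 (≈-0.3030)
After 4 (thin lens f=-34): x=60/11 (≈5.4545) theta=-80/561 (≈-0.1426)
z_focus = -x_out/theta_out = -(60/11)/(-80/561) = 38.2500
Rounded to 4 decimal places: z = 38.2500

Answer: 38.2500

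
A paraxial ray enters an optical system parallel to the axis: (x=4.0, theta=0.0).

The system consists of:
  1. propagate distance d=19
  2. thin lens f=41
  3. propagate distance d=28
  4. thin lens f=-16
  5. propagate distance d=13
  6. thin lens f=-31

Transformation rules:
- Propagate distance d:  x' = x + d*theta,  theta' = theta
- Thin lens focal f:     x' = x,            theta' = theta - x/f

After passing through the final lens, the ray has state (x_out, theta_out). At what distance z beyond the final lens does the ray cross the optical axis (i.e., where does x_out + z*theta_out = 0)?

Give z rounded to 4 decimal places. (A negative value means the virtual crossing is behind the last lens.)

Initial: x=4.0000 theta=0.0000
After 1 (propagate distance d=19): x=4.0000 theta=0.0000
After 2 (thin lens f=41): x=4.0000 theta=-4/41 (≈-0.0976)
After 3 (propagate distance d=28): x=52/41 (≈1.2683) theta=-4/41 (≈-0.0976)
After 4 (thin lens f=-16): x=52/41 (≈1.2683) theta=-3/164 (≈-0.0183)
After 5 (propagate distance d=13): x=169/164 (≈1.0305) theta=-3/164 (≈-0.0183)
After 6 (thin lens f=-31): x=169/164 (≈1.0305) theta=19/1271 (≈0.0149)
z_focus = -x_out/theta_out = -(169/164)/(19/1271) = -5239/76 ≈ -68.9342
Rounded to 4 decimal places: z = -68.9342

Answer: -68.9342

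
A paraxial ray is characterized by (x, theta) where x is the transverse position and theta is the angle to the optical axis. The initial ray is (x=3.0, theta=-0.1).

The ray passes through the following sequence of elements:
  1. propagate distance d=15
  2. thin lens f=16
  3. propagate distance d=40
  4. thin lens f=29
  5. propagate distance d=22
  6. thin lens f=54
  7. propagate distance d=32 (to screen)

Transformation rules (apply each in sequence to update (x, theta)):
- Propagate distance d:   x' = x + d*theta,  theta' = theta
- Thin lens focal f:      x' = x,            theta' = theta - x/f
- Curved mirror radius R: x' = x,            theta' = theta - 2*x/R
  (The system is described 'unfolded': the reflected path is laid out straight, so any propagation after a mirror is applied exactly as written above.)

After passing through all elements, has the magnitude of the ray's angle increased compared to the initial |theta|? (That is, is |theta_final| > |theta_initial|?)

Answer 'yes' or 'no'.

Answer: yes

Derivation:
Initial: x=3.0000 theta=-0.1000
After 1 (propagate distance d=15): x=1.5000 theta=-0.1000
After 2 (thin lens f=16): x=1.5000 theta=-31/160 (≈-0.1938)
After 3 (propagate distance d=40): x=-6.2500 theta=-31/160 (≈-0.1938)
After 4 (thin lens f=29): x=-6.2500 theta=101/4640 (≈0.0218)
After 5 (propagate distance d=22): x=-13389/2320 (≈-5.7711) theta=101/4640 (≈0.0218)
After 6 (thin lens f=54): x=-13389/2320 (≈-5.7711) theta=1343/10440 (≈0.1286)
After 7 (propagate distance d=32 (to screen)): x=-34549/20880 (≈-1.6546) theta=1343/10440 (≈0.1286)
|theta_initial|=0.1000 |theta_final|=1343/10440 (≈0.1286) -> increased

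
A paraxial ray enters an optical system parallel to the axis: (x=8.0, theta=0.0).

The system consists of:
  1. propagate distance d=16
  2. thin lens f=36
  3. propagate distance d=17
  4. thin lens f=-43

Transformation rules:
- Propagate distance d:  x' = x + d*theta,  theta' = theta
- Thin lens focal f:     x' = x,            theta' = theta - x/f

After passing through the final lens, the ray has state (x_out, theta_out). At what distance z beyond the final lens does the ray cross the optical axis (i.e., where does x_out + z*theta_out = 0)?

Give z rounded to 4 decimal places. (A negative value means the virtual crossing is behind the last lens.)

Answer: 34.0417

Derivation:
Initial: x=8.0000 theta=0.0000
After 1 (propagate distance d=16): x=8.0000 theta=0.0000
After 2 (thin lens f=36): x=8.0000 theta=-2/9 (≈-0.2222)
After 3 (propagate distance d=17): x=38/9 (≈4.2222) theta=-2/9 (≈-0.2222)
After 4 (thin lens f=-43): x=38/9 (≈4.2222) theta=-16/129 (≈-0.1240)
z_focus = -x_out/theta_out = -(38/9)/(-16/129) = 817/24 ≈ 34.0417
Rounded to 4 decimal places: z = 34.0417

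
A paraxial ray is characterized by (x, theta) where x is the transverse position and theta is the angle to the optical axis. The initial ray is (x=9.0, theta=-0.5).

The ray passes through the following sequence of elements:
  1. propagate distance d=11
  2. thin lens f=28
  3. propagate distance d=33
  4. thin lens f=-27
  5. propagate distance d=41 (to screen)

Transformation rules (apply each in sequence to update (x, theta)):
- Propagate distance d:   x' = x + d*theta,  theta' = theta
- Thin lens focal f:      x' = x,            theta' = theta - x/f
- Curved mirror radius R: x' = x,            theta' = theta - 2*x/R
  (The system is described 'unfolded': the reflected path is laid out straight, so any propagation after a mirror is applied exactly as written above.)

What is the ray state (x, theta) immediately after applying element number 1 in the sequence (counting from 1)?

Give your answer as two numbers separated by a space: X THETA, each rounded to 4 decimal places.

Answer: 3.5000 -0.5000

Derivation:
Initial: x=9.0000 theta=-0.5000
After 1 (propagate distance d=11): x=3.5000 theta=-0.5000
Rounded to 4 decimal places: x = 3.5000, theta = -0.5000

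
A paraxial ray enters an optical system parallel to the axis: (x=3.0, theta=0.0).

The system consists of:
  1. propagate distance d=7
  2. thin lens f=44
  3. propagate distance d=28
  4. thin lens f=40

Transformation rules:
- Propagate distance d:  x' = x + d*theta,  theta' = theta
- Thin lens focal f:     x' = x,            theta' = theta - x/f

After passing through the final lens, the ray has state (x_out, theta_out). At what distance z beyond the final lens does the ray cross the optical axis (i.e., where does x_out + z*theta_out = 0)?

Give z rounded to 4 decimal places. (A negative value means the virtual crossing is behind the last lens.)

Initial: x=3.0000 theta=0.0000
After 1 (propagate distance d=7): x=3.0000 theta=0.0000
After 2 (thin lens f=44): x=3.0000 theta=-3/44 (≈-0.0682)
After 3 (propagate distance d=28): x=12/11 (≈1.0909) theta=-3/44 (≈-0.0682)
After 4 (thin lens f=40): x=12/11 (≈1.0909) theta=-21/220 (≈-0.0955)
z_focus = -x_out/theta_out = -(12/11)/(-21/220) = 80/7 ≈ 11.4286
Rounded to 4 decimal places: z = 11.4286

Answer: 11.4286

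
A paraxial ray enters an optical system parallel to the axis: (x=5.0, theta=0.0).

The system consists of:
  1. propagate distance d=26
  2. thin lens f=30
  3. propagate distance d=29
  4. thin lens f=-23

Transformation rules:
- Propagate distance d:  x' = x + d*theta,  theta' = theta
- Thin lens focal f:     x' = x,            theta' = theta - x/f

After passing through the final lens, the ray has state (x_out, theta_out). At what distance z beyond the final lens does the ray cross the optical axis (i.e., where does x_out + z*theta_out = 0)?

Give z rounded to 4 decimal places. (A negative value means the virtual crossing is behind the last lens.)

Answer: 1.0455

Derivation:
Initial: x=5.0000 theta=0.0000
After 1 (propagate distance d=26): x=5.0000 theta=0.0000
After 2 (thin lens f=30): x=5.0000 theta=-1/6 (≈-0.1667)
After 3 (propagate distance d=29): x=1/6 (≈0.1667) theta=-1/6 (≈-0.1667)
After 4 (thin lens f=-23): x=1/6 (≈0.1667) theta=-11/69 (≈-0.1594)
z_focus = -x_out/theta_out = -(1/6)/(-11/69) = 23/22 ≈ 1.0455
Rounded to 4 decimal places: z = 1.0455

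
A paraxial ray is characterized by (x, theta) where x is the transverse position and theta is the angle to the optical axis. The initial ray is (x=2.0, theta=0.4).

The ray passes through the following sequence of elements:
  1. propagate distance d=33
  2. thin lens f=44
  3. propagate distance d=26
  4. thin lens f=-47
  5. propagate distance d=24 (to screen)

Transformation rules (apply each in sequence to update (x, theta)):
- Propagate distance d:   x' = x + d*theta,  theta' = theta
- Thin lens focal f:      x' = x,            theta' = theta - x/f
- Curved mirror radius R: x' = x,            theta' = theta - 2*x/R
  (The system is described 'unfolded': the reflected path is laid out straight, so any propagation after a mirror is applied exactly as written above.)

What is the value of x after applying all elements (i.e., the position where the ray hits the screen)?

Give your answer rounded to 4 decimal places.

Answer: 26.4132

Derivation:
Initial: x=2.0000 theta=0.4000
After 1 (propagate distance d=33): x=15.2000 theta=0.4000
After 2 (thin lens f=44): x=15.2000 theta=3/55 (≈0.0545)
After 3 (propagate distance d=26): x=914/55 (≈16.6182) theta=3/55 (≈0.0545)
After 4 (thin lens f=-47): x=914/55 (≈16.6182) theta=211/517 (≈0.4081)
After 5 (propagate distance d=24 (to screen)): x=68278/2585 (≈26.4132) theta=211/517 (≈0.4081)
Rounded to 4 decimal places: x = 26.4132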